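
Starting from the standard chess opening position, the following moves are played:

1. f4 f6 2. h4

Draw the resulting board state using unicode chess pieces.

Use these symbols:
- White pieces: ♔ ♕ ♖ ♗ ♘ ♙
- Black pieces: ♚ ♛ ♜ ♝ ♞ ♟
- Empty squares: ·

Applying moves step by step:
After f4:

♜ ♞ ♝ ♛ ♚ ♝ ♞ ♜
♟ ♟ ♟ ♟ ♟ ♟ ♟ ♟
· · · · · · · ·
· · · · · · · ·
· · · · · ♙ · ·
· · · · · · · ·
♙ ♙ ♙ ♙ ♙ · ♙ ♙
♖ ♘ ♗ ♕ ♔ ♗ ♘ ♖


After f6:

♜ ♞ ♝ ♛ ♚ ♝ ♞ ♜
♟ ♟ ♟ ♟ ♟ · ♟ ♟
· · · · · ♟ · ·
· · · · · · · ·
· · · · · ♙ · ·
· · · · · · · ·
♙ ♙ ♙ ♙ ♙ · ♙ ♙
♖ ♘ ♗ ♕ ♔ ♗ ♘ ♖


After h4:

♜ ♞ ♝ ♛ ♚ ♝ ♞ ♜
♟ ♟ ♟ ♟ ♟ · ♟ ♟
· · · · · ♟ · ·
· · · · · · · ·
· · · · · ♙ · ♙
· · · · · · · ·
♙ ♙ ♙ ♙ ♙ · ♙ ·
♖ ♘ ♗ ♕ ♔ ♗ ♘ ♖



  a b c d e f g h
  ─────────────────
8│♜ ♞ ♝ ♛ ♚ ♝ ♞ ♜│8
7│♟ ♟ ♟ ♟ ♟ · ♟ ♟│7
6│· · · · · ♟ · ·│6
5│· · · · · · · ·│5
4│· · · · · ♙ · ♙│4
3│· · · · · · · ·│3
2│♙ ♙ ♙ ♙ ♙ · ♙ ·│2
1│♖ ♘ ♗ ♕ ♔ ♗ ♘ ♖│1
  ─────────────────
  a b c d e f g h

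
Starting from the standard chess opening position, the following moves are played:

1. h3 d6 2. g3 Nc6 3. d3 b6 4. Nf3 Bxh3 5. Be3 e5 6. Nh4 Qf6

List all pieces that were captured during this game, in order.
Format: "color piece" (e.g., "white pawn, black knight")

Tracking captures:
  Bxh3: captured white pawn

white pawn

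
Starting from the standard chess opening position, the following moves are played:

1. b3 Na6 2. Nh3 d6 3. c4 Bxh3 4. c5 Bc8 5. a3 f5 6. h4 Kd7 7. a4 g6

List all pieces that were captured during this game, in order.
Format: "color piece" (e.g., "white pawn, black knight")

Tracking captures:
  Bxh3: captured white knight

white knight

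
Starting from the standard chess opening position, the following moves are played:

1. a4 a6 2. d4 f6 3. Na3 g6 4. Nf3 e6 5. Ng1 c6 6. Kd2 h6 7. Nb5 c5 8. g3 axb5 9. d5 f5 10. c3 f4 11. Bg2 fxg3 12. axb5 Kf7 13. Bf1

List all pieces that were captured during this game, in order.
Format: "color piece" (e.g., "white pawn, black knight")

Tracking captures:
  axb5: captured white knight
  fxg3: captured white pawn
  axb5: captured black pawn

white knight, white pawn, black pawn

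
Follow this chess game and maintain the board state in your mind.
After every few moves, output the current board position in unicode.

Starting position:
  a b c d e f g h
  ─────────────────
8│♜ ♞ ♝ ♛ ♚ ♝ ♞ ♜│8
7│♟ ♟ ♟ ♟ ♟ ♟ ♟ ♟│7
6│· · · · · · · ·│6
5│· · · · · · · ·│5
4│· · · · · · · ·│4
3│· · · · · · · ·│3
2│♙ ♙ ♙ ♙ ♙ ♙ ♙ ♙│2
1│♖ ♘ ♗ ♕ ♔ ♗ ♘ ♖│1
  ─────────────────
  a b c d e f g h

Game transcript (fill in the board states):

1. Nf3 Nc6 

  a b c d e f g h
  ─────────────────
8│♜ · ♝ ♛ ♚ ♝ ♞ ♜│8
7│♟ ♟ ♟ ♟ ♟ ♟ ♟ ♟│7
6│· · ♞ · · · · ·│6
5│· · · · · · · ·│5
4│· · · · · · · ·│4
3│· · · · · ♘ · ·│3
2│♙ ♙ ♙ ♙ ♙ ♙ ♙ ♙│2
1│♖ ♘ ♗ ♕ ♔ ♗ · ♖│1
  ─────────────────
  a b c d e f g h

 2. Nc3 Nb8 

  a b c d e f g h
  ─────────────────
8│♜ ♞ ♝ ♛ ♚ ♝ ♞ ♜│8
7│♟ ♟ ♟ ♟ ♟ ♟ ♟ ♟│7
6│· · · · · · · ·│6
5│· · · · · · · ·│5
4│· · · · · · · ·│4
3│· · ♘ · · ♘ · ·│3
2│♙ ♙ ♙ ♙ ♙ ♙ ♙ ♙│2
1│♖ · ♗ ♕ ♔ ♗ · ♖│1
  ─────────────────
  a b c d e f g h

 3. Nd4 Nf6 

  a b c d e f g h
  ─────────────────
8│♜ ♞ ♝ ♛ ♚ ♝ · ♜│8
7│♟ ♟ ♟ ♟ ♟ ♟ ♟ ♟│7
6│· · · · · ♞ · ·│6
5│· · · · · · · ·│5
4│· · · ♘ · · · ·│4
3│· · ♘ · · · · ·│3
2│♙ ♙ ♙ ♙ ♙ ♙ ♙ ♙│2
1│♖ · ♗ ♕ ♔ ♗ · ♖│1
  ─────────────────
  a b c d e f g h

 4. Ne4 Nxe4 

  a b c d e f g h
  ─────────────────
8│♜ ♞ ♝ ♛ ♚ ♝ · ♜│8
7│♟ ♟ ♟ ♟ ♟ ♟ ♟ ♟│7
6│· · · · · · · ·│6
5│· · · · · · · ·│5
4│· · · ♘ ♞ · · ·│4
3│· · · · · · · ·│3
2│♙ ♙ ♙ ♙ ♙ ♙ ♙ ♙│2
1│♖ · ♗ ♕ ♔ ♗ · ♖│1
  ─────────────────
  a b c d e f g h

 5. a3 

  a b c d e f g h
  ─────────────────
8│♜ ♞ ♝ ♛ ♚ ♝ · ♜│8
7│♟ ♟ ♟ ♟ ♟ ♟ ♟ ♟│7
6│· · · · · · · ·│6
5│· · · · · · · ·│5
4│· · · ♘ ♞ · · ·│4
3│♙ · · · · · · ·│3
2│· ♙ ♙ ♙ ♙ ♙ ♙ ♙│2
1│♖ · ♗ ♕ ♔ ♗ · ♖│1
  ─────────────────
  a b c d e f g h


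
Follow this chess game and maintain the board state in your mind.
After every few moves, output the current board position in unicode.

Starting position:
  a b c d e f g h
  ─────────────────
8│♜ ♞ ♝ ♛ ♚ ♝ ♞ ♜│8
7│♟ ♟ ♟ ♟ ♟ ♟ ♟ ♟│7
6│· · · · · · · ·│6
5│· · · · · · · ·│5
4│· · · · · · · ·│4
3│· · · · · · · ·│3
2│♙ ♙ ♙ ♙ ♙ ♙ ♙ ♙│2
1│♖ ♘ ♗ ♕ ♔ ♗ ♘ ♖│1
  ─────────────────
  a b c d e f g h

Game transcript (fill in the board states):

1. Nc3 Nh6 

  a b c d e f g h
  ─────────────────
8│♜ ♞ ♝ ♛ ♚ ♝ · ♜│8
7│♟ ♟ ♟ ♟ ♟ ♟ ♟ ♟│7
6│· · · · · · · ♞│6
5│· · · · · · · ·│5
4│· · · · · · · ·│4
3│· · ♘ · · · · ·│3
2│♙ ♙ ♙ ♙ ♙ ♙ ♙ ♙│2
1│♖ · ♗ ♕ ♔ ♗ ♘ ♖│1
  ─────────────────
  a b c d e f g h

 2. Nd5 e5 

  a b c d e f g h
  ─────────────────
8│♜ ♞ ♝ ♛ ♚ ♝ · ♜│8
7│♟ ♟ ♟ ♟ · ♟ ♟ ♟│7
6│· · · · · · · ♞│6
5│· · · ♘ ♟ · · ·│5
4│· · · · · · · ·│4
3│· · · · · · · ·│3
2│♙ ♙ ♙ ♙ ♙ ♙ ♙ ♙│2
1│♖ · ♗ ♕ ♔ ♗ ♘ ♖│1
  ─────────────────
  a b c d e f g h

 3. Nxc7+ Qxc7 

  a b c d e f g h
  ─────────────────
8│♜ ♞ ♝ · ♚ ♝ · ♜│8
7│♟ ♟ ♛ ♟ · ♟ ♟ ♟│7
6│· · · · · · · ♞│6
5│· · · · ♟ · · ·│5
4│· · · · · · · ·│4
3│· · · · · · · ·│3
2│♙ ♙ ♙ ♙ ♙ ♙ ♙ ♙│2
1│♖ · ♗ ♕ ♔ ♗ ♘ ♖│1
  ─────────────────
  a b c d e f g h

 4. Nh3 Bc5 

  a b c d e f g h
  ─────────────────
8│♜ ♞ ♝ · ♚ · · ♜│8
7│♟ ♟ ♛ ♟ · ♟ ♟ ♟│7
6│· · · · · · · ♞│6
5│· · ♝ · ♟ · · ·│5
4│· · · · · · · ·│4
3│· · · · · · · ♘│3
2│♙ ♙ ♙ ♙ ♙ ♙ ♙ ♙│2
1│♖ · ♗ ♕ ♔ ♗ · ♖│1
  ─────────────────
  a b c d e f g h

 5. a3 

  a b c d e f g h
  ─────────────────
8│♜ ♞ ♝ · ♚ · · ♜│8
7│♟ ♟ ♛ ♟ · ♟ ♟ ♟│7
6│· · · · · · · ♞│6
5│· · ♝ · ♟ · · ·│5
4│· · · · · · · ·│4
3│♙ · · · · · · ♘│3
2│· ♙ ♙ ♙ ♙ ♙ ♙ ♙│2
1│♖ · ♗ ♕ ♔ ♗ · ♖│1
  ─────────────────
  a b c d e f g h


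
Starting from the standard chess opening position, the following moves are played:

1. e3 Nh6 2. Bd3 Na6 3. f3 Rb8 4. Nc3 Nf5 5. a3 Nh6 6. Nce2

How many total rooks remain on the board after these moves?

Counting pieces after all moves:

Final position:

  a b c d e f g h
  ─────────────────
8│· ♜ ♝ ♛ ♚ ♝ · ♜│8
7│♟ ♟ ♟ ♟ ♟ ♟ ♟ ♟│7
6│♞ · · · · · · ♞│6
5│· · · · · · · ·│5
4│· · · · · · · ·│4
3│♙ · · ♗ ♙ ♙ · ·│3
2│· ♙ ♙ ♙ ♘ · ♙ ♙│2
1│♖ · ♗ ♕ ♔ · ♘ ♖│1
  ─────────────────
  a b c d e f g h


4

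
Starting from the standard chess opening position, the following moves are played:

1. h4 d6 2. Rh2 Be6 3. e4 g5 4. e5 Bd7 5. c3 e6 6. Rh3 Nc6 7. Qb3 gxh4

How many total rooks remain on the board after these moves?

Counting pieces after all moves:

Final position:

  a b c d e f g h
  ─────────────────
8│♜ · · ♛ ♚ ♝ ♞ ♜│8
7│♟ ♟ ♟ ♝ · ♟ · ♟│7
6│· · ♞ ♟ ♟ · · ·│6
5│· · · · ♙ · · ·│5
4│· · · · · · · ♟│4
3│· ♕ ♙ · · · · ♖│3
2│♙ ♙ · ♙ · ♙ ♙ ·│2
1│♖ ♘ ♗ · ♔ ♗ ♘ ·│1
  ─────────────────
  a b c d e f g h


4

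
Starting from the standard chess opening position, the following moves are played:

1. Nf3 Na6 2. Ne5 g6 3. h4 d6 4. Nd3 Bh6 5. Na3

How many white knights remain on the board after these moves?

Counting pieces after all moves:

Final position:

  a b c d e f g h
  ─────────────────
8│♜ · ♝ ♛ ♚ · ♞ ♜│8
7│♟ ♟ ♟ · ♟ ♟ · ♟│7
6│♞ · · ♟ · · ♟ ♝│6
5│· · · · · · · ·│5
4│· · · · · · · ♙│4
3│♘ · · ♘ · · · ·│3
2│♙ ♙ ♙ ♙ ♙ ♙ ♙ ·│2
1│♖ · ♗ ♕ ♔ ♗ · ♖│1
  ─────────────────
  a b c d e f g h


2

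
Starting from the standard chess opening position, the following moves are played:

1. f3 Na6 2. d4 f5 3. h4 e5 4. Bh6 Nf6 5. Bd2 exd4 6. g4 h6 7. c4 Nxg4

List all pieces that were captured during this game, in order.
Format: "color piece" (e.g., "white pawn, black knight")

Tracking captures:
  exd4: captured white pawn
  Nxg4: captured white pawn

white pawn, white pawn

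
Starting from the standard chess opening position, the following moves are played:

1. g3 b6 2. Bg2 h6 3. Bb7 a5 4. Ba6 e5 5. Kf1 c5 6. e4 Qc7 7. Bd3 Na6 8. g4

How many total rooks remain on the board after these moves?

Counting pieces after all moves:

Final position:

  a b c d e f g h
  ─────────────────
8│♜ · ♝ · ♚ ♝ ♞ ♜│8
7│· · ♛ ♟ · ♟ ♟ ·│7
6│♞ ♟ · · · · · ♟│6
5│♟ · ♟ · ♟ · · ·│5
4│· · · · ♙ · ♙ ·│4
3│· · · ♗ · · · ·│3
2│♙ ♙ ♙ ♙ · ♙ · ♙│2
1│♖ ♘ ♗ ♕ · ♔ ♘ ♖│1
  ─────────────────
  a b c d e f g h


4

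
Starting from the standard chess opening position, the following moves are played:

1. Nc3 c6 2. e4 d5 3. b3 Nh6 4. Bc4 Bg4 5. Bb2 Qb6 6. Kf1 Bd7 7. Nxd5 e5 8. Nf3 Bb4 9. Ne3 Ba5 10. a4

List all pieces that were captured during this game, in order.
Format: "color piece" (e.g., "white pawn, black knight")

Tracking captures:
  Nxd5: captured black pawn

black pawn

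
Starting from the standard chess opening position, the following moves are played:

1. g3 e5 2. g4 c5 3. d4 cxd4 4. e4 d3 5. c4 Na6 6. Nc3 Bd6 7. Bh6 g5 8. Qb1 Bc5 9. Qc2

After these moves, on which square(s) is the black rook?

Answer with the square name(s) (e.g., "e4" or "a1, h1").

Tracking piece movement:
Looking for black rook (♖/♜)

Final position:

  a b c d e f g h
  ─────────────────
8│♜ · ♝ ♛ ♚ · ♞ ♜│8
7│♟ ♟ · ♟ · ♟ · ♟│7
6│♞ · · · · · · ♗│6
5│· · ♝ · ♟ · ♟ ·│5
4│· · ♙ · ♙ · ♙ ·│4
3│· · ♘ ♟ · · · ·│3
2│♙ ♙ ♕ · · ♙ · ♙│2
1│♖ · · · ♔ ♗ ♘ ♖│1
  ─────────────────
  a b c d e f g h


a8, h8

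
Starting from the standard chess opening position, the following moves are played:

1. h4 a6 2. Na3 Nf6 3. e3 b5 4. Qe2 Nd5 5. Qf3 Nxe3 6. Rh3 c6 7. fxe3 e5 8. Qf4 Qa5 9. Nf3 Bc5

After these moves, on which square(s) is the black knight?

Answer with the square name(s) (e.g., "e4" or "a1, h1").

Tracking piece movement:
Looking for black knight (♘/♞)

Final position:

  a b c d e f g h
  ─────────────────
8│♜ ♞ ♝ · ♚ · · ♜│8
7│· · · ♟ · ♟ ♟ ♟│7
6│♟ · ♟ · · · · ·│6
5│♛ ♟ ♝ · ♟ · · ·│5
4│· · · · · ♕ · ♙│4
3│♘ · · · ♙ ♘ · ♖│3
2│♙ ♙ ♙ ♙ · · ♙ ·│2
1│♖ · ♗ · ♔ ♗ · ·│1
  ─────────────────
  a b c d e f g h


b8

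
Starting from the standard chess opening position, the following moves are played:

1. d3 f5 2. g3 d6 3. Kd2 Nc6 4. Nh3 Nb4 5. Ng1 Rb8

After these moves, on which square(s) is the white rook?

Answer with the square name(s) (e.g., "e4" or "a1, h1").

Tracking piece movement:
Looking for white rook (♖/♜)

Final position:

  a b c d e f g h
  ─────────────────
8│· ♜ ♝ ♛ ♚ ♝ ♞ ♜│8
7│♟ ♟ ♟ · ♟ · ♟ ♟│7
6│· · · ♟ · · · ·│6
5│· · · · · ♟ · ·│5
4│· ♞ · · · · · ·│4
3│· · · ♙ · · ♙ ·│3
2│♙ ♙ ♙ ♔ ♙ ♙ · ♙│2
1│♖ ♘ ♗ ♕ · ♗ ♘ ♖│1
  ─────────────────
  a b c d e f g h


a1, h1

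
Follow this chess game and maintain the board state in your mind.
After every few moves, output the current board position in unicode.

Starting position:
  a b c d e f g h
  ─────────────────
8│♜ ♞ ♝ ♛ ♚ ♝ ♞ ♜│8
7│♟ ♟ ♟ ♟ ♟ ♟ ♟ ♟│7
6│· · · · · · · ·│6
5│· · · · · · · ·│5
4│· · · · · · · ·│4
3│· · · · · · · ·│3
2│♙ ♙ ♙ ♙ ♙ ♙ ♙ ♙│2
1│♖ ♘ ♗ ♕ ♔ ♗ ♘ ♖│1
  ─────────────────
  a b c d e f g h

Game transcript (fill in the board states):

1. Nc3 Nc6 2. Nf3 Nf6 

  a b c d e f g h
  ─────────────────
8│♜ · ♝ ♛ ♚ ♝ · ♜│8
7│♟ ♟ ♟ ♟ ♟ ♟ ♟ ♟│7
6│· · ♞ · · ♞ · ·│6
5│· · · · · · · ·│5
4│· · · · · · · ·│4
3│· · ♘ · · ♘ · ·│3
2│♙ ♙ ♙ ♙ ♙ ♙ ♙ ♙│2
1│♖ · ♗ ♕ ♔ ♗ · ♖│1
  ─────────────────
  a b c d e f g h

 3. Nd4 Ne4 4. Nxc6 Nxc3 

  a b c d e f g h
  ─────────────────
8│♜ · ♝ ♛ ♚ ♝ · ♜│8
7│♟ ♟ ♟ ♟ ♟ ♟ ♟ ♟│7
6│· · ♘ · · · · ·│6
5│· · · · · · · ·│5
4│· · · · · · · ·│4
3│· · ♞ · · · · ·│3
2│♙ ♙ ♙ ♙ ♙ ♙ ♙ ♙│2
1│♖ · ♗ ♕ ♔ ♗ · ♖│1
  ─────────────────
  a b c d e f g h

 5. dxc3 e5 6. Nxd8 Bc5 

  a b c d e f g h
  ─────────────────
8│♜ · ♝ ♘ ♚ · · ♜│8
7│♟ ♟ ♟ ♟ · ♟ ♟ ♟│7
6│· · · · · · · ·│6
5│· · ♝ · ♟ · · ·│5
4│· · · · · · · ·│4
3│· · ♙ · · · · ·│3
2│♙ ♙ ♙ · ♙ ♙ ♙ ♙│2
1│♖ · ♗ ♕ ♔ ♗ · ♖│1
  ─────────────────
  a b c d e f g h

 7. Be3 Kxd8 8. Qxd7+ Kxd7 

  a b c d e f g h
  ─────────────────
8│♜ · ♝ · · · · ♜│8
7│♟ ♟ ♟ ♚ · ♟ ♟ ♟│7
6│· · · · · · · ·│6
5│· · ♝ · ♟ · · ·│5
4│· · · · · · · ·│4
3│· · ♙ · ♗ · · ·│3
2│♙ ♙ ♙ · ♙ ♙ ♙ ♙│2
1│♖ · · · ♔ ♗ · ♖│1
  ─────────────────
  a b c d e f g h

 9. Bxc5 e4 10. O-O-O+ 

  a b c d e f g h
  ─────────────────
8│♜ · ♝ · · · · ♜│8
7│♟ ♟ ♟ ♚ · ♟ ♟ ♟│7
6│· · · · · · · ·│6
5│· · ♗ · · · · ·│5
4│· · · · ♟ · · ·│4
3│· · ♙ · · · · ·│3
2│♙ ♙ ♙ · ♙ ♙ ♙ ♙│2
1│· · ♔ ♖ · ♗ · ♖│1
  ─────────────────
  a b c d e f g h


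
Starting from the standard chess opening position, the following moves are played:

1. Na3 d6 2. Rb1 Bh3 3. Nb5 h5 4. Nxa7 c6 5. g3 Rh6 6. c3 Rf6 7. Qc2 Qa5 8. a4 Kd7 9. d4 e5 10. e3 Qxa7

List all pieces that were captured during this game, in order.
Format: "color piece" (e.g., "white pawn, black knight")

Tracking captures:
  Nxa7: captured black pawn
  Qxa7: captured white knight

black pawn, white knight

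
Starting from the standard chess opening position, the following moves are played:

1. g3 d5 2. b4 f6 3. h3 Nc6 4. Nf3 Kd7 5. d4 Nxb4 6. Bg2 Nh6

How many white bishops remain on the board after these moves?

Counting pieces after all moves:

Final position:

  a b c d e f g h
  ─────────────────
8│♜ · ♝ ♛ · ♝ · ♜│8
7│♟ ♟ ♟ ♚ ♟ · ♟ ♟│7
6│· · · · · ♟ · ♞│6
5│· · · ♟ · · · ·│5
4│· ♞ · ♙ · · · ·│4
3│· · · · · ♘ ♙ ♙│3
2│♙ · ♙ · ♙ ♙ ♗ ·│2
1│♖ ♘ ♗ ♕ ♔ · · ♖│1
  ─────────────────
  a b c d e f g h


2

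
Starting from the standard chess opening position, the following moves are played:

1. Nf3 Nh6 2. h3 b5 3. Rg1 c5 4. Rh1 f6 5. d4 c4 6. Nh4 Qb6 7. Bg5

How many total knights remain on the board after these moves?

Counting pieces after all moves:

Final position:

  a b c d e f g h
  ─────────────────
8│♜ ♞ ♝ · ♚ ♝ · ♜│8
7│♟ · · ♟ ♟ · ♟ ♟│7
6│· ♛ · · · ♟ · ♞│6
5│· ♟ · · · · ♗ ·│5
4│· · ♟ ♙ · · · ♘│4
3│· · · · · · · ♙│3
2│♙ ♙ ♙ · ♙ ♙ ♙ ·│2
1│♖ ♘ · ♕ ♔ ♗ · ♖│1
  ─────────────────
  a b c d e f g h


4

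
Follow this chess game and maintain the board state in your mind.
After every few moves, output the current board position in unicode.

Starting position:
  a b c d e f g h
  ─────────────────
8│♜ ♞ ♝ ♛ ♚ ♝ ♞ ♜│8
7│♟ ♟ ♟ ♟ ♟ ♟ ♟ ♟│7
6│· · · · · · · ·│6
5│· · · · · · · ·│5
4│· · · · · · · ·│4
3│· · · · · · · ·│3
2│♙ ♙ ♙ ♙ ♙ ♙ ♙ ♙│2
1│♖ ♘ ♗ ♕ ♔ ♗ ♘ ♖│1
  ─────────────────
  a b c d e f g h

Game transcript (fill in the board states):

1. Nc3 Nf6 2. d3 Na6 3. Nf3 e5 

  a b c d e f g h
  ─────────────────
8│♜ · ♝ ♛ ♚ ♝ · ♜│8
7│♟ ♟ ♟ ♟ · ♟ ♟ ♟│7
6│♞ · · · · ♞ · ·│6
5│· · · · ♟ · · ·│5
4│· · · · · · · ·│4
3│· · ♘ ♙ · ♘ · ·│3
2│♙ ♙ ♙ · ♙ ♙ ♙ ♙│2
1│♖ · ♗ ♕ ♔ ♗ · ♖│1
  ─────────────────
  a b c d e f g h

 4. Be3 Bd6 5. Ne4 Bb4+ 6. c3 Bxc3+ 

  a b c d e f g h
  ─────────────────
8│♜ · ♝ ♛ ♚ · · ♜│8
7│♟ ♟ ♟ ♟ · ♟ ♟ ♟│7
6│♞ · · · · ♞ · ·│6
5│· · · · ♟ · · ·│5
4│· · · · ♘ · · ·│4
3│· · ♝ ♙ ♗ ♘ · ·│3
2│♙ ♙ · · ♙ ♙ ♙ ♙│2
1│♖ · · ♕ ♔ ♗ · ♖│1
  ─────────────────
  a b c d e f g h

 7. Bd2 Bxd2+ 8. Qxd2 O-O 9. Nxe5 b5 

  a b c d e f g h
  ─────────────────
8│♜ · ♝ ♛ · ♜ ♚ ·│8
7│♟ · ♟ ♟ · ♟ ♟ ♟│7
6│♞ · · · · ♞ · ·│6
5│· ♟ · · ♘ · · ·│5
4│· · · · ♘ · · ·│4
3│· · · ♙ · · · ·│3
2│♙ ♙ · ♕ ♙ ♙ ♙ ♙│2
1│♖ · · · ♔ ♗ · ♖│1
  ─────────────────
  a b c d e f g h

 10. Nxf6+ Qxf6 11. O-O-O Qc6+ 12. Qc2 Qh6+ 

  a b c d e f g h
  ─────────────────
8│♜ · ♝ · · ♜ ♚ ·│8
7│♟ · ♟ ♟ · ♟ ♟ ♟│7
6│♞ · · · · · · ♛│6
5│· ♟ · · ♘ · · ·│5
4│· · · · · · · ·│4
3│· · · ♙ · · · ·│3
2│♙ ♙ ♕ · ♙ ♙ ♙ ♙│2
1│· · ♔ ♖ · ♗ · ♖│1
  ─────────────────
  a b c d e f g h

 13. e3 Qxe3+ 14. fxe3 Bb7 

  a b c d e f g h
  ─────────────────
8│♜ · · · · ♜ ♚ ·│8
7│♟ ♝ ♟ ♟ · ♟ ♟ ♟│7
6│♞ · · · · · · ·│6
5│· ♟ · · ♘ · · ·│5
4│· · · · · · · ·│4
3│· · · ♙ ♙ · · ·│3
2│♙ ♙ ♕ · · · ♙ ♙│2
1│· · ♔ ♖ · ♗ · ♖│1
  ─────────────────
  a b c d e f g h


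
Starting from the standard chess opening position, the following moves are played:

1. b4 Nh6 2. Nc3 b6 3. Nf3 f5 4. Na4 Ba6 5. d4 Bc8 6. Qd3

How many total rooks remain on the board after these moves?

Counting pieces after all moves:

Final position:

  a b c d e f g h
  ─────────────────
8│♜ ♞ ♝ ♛ ♚ ♝ · ♜│8
7│♟ · ♟ ♟ ♟ · ♟ ♟│7
6│· ♟ · · · · · ♞│6
5│· · · · · ♟ · ·│5
4│♘ ♙ · ♙ · · · ·│4
3│· · · ♕ · ♘ · ·│3
2│♙ · ♙ · ♙ ♙ ♙ ♙│2
1│♖ · ♗ · ♔ ♗ · ♖│1
  ─────────────────
  a b c d e f g h


4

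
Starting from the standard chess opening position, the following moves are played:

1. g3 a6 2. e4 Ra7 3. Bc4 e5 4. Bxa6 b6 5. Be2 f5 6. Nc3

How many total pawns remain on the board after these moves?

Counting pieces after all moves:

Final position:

  a b c d e f g h
  ─────────────────
8│· ♞ ♝ ♛ ♚ ♝ ♞ ♜│8
7│♜ · ♟ ♟ · · ♟ ♟│7
6│· ♟ · · · · · ·│6
5│· · · · ♟ ♟ · ·│5
4│· · · · ♙ · · ·│4
3│· · ♘ · · · ♙ ·│3
2│♙ ♙ ♙ ♙ ♗ ♙ · ♙│2
1│♖ · ♗ ♕ ♔ · ♘ ♖│1
  ─────────────────
  a b c d e f g h


15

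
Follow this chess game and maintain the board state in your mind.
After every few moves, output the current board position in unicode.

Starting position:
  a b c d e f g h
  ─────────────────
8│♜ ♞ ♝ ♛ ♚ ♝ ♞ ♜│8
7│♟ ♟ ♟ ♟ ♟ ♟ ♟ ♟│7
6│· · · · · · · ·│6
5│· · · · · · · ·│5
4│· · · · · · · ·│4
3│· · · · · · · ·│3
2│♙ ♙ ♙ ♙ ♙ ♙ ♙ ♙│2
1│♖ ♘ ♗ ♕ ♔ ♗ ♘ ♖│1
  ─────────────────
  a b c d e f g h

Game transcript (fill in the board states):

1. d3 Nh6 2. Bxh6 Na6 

  a b c d e f g h
  ─────────────────
8│♜ · ♝ ♛ ♚ ♝ · ♜│8
7│♟ ♟ ♟ ♟ ♟ ♟ ♟ ♟│7
6│♞ · · · · · · ♗│6
5│· · · · · · · ·│5
4│· · · · · · · ·│4
3│· · · ♙ · · · ·│3
2│♙ ♙ ♙ · ♙ ♙ ♙ ♙│2
1│♖ ♘ · ♕ ♔ ♗ ♘ ♖│1
  ─────────────────
  a b c d e f g h

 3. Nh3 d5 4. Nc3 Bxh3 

  a b c d e f g h
  ─────────────────
8│♜ · · ♛ ♚ ♝ · ♜│8
7│♟ ♟ ♟ · ♟ ♟ ♟ ♟│7
6│♞ · · · · · · ♗│6
5│· · · ♟ · · · ·│5
4│· · · · · · · ·│4
3│· · ♘ ♙ · · · ♝│3
2│♙ ♙ ♙ · ♙ ♙ ♙ ♙│2
1│♖ · · ♕ ♔ ♗ · ♖│1
  ─────────────────
  a b c d e f g h

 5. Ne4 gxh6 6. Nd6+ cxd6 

  a b c d e f g h
  ─────────────────
8│♜ · · ♛ ♚ ♝ · ♜│8
7│♟ ♟ · · ♟ ♟ · ♟│7
6│♞ · · ♟ · · · ♟│6
5│· · · ♟ · · · ·│5
4│· · · · · · · ·│4
3│· · · ♙ · · · ♝│3
2│♙ ♙ ♙ · ♙ ♙ ♙ ♙│2
1│♖ · · ♕ ♔ ♗ · ♖│1
  ─────────────────
  a b c d e f g h

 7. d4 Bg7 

  a b c d e f g h
  ─────────────────
8│♜ · · ♛ ♚ · · ♜│8
7│♟ ♟ · · ♟ ♟ ♝ ♟│7
6│♞ · · ♟ · · · ♟│6
5│· · · ♟ · · · ·│5
4│· · · ♙ · · · ·│4
3│· · · · · · · ♝│3
2│♙ ♙ ♙ · ♙ ♙ ♙ ♙│2
1│♖ · · ♕ ♔ ♗ · ♖│1
  ─────────────────
  a b c d e f g h


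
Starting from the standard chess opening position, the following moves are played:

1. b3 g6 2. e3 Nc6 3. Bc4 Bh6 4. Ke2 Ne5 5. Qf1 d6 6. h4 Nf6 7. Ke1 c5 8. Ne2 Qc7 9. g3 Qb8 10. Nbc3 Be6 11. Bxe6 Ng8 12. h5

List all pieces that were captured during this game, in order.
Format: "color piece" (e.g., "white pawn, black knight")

Tracking captures:
  Bxe6: captured black bishop

black bishop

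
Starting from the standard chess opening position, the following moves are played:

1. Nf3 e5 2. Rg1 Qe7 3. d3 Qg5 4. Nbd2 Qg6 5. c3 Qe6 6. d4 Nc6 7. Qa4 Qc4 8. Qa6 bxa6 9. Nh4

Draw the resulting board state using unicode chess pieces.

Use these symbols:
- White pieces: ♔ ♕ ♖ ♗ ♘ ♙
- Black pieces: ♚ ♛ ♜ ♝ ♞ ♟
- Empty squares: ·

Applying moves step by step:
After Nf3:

♜ ♞ ♝ ♛ ♚ ♝ ♞ ♜
♟ ♟ ♟ ♟ ♟ ♟ ♟ ♟
· · · · · · · ·
· · · · · · · ·
· · · · · · · ·
· · · · · ♘ · ·
♙ ♙ ♙ ♙ ♙ ♙ ♙ ♙
♖ ♘ ♗ ♕ ♔ ♗ · ♖


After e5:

♜ ♞ ♝ ♛ ♚ ♝ ♞ ♜
♟ ♟ ♟ ♟ · ♟ ♟ ♟
· · · · · · · ·
· · · · ♟ · · ·
· · · · · · · ·
· · · · · ♘ · ·
♙ ♙ ♙ ♙ ♙ ♙ ♙ ♙
♖ ♘ ♗ ♕ ♔ ♗ · ♖


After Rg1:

♜ ♞ ♝ ♛ ♚ ♝ ♞ ♜
♟ ♟ ♟ ♟ · ♟ ♟ ♟
· · · · · · · ·
· · · · ♟ · · ·
· · · · · · · ·
· · · · · ♘ · ·
♙ ♙ ♙ ♙ ♙ ♙ ♙ ♙
♖ ♘ ♗ ♕ ♔ ♗ ♖ ·


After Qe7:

♜ ♞ ♝ · ♚ ♝ ♞ ♜
♟ ♟ ♟ ♟ ♛ ♟ ♟ ♟
· · · · · · · ·
· · · · ♟ · · ·
· · · · · · · ·
· · · · · ♘ · ·
♙ ♙ ♙ ♙ ♙ ♙ ♙ ♙
♖ ♘ ♗ ♕ ♔ ♗ ♖ ·


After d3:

♜ ♞ ♝ · ♚ ♝ ♞ ♜
♟ ♟ ♟ ♟ ♛ ♟ ♟ ♟
· · · · · · · ·
· · · · ♟ · · ·
· · · · · · · ·
· · · ♙ · ♘ · ·
♙ ♙ ♙ · ♙ ♙ ♙ ♙
♖ ♘ ♗ ♕ ♔ ♗ ♖ ·


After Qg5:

♜ ♞ ♝ · ♚ ♝ ♞ ♜
♟ ♟ ♟ ♟ · ♟ ♟ ♟
· · · · · · · ·
· · · · ♟ · ♛ ·
· · · · · · · ·
· · · ♙ · ♘ · ·
♙ ♙ ♙ · ♙ ♙ ♙ ♙
♖ ♘ ♗ ♕ ♔ ♗ ♖ ·


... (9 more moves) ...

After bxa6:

♜ · ♝ · ♚ ♝ ♞ ♜
♟ · ♟ ♟ · ♟ ♟ ♟
♟ · ♞ · · · · ·
· · · · ♟ · · ·
· · ♛ ♙ · · · ·
· · ♙ · · ♘ · ·
♙ ♙ · ♘ ♙ ♙ ♙ ♙
♖ · ♗ · ♔ ♗ ♖ ·


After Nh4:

♜ · ♝ · ♚ ♝ ♞ ♜
♟ · ♟ ♟ · ♟ ♟ ♟
♟ · ♞ · · · · ·
· · · · ♟ · · ·
· · ♛ ♙ · · · ♘
· · ♙ · · · · ·
♙ ♙ · ♘ ♙ ♙ ♙ ♙
♖ · ♗ · ♔ ♗ ♖ ·



  a b c d e f g h
  ─────────────────
8│♜ · ♝ · ♚ ♝ ♞ ♜│8
7│♟ · ♟ ♟ · ♟ ♟ ♟│7
6│♟ · ♞ · · · · ·│6
5│· · · · ♟ · · ·│5
4│· · ♛ ♙ · · · ♘│4
3│· · ♙ · · · · ·│3
2│♙ ♙ · ♘ ♙ ♙ ♙ ♙│2
1│♖ · ♗ · ♔ ♗ ♖ ·│1
  ─────────────────
  a b c d e f g h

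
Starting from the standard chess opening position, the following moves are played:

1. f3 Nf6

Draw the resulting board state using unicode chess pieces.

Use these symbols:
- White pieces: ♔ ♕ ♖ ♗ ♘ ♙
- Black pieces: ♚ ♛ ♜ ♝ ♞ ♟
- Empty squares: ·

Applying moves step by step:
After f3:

♜ ♞ ♝ ♛ ♚ ♝ ♞ ♜
♟ ♟ ♟ ♟ ♟ ♟ ♟ ♟
· · · · · · · ·
· · · · · · · ·
· · · · · · · ·
· · · · · ♙ · ·
♙ ♙ ♙ ♙ ♙ · ♙ ♙
♖ ♘ ♗ ♕ ♔ ♗ ♘ ♖


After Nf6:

♜ ♞ ♝ ♛ ♚ ♝ · ♜
♟ ♟ ♟ ♟ ♟ ♟ ♟ ♟
· · · · · ♞ · ·
· · · · · · · ·
· · · · · · · ·
· · · · · ♙ · ·
♙ ♙ ♙ ♙ ♙ · ♙ ♙
♖ ♘ ♗ ♕ ♔ ♗ ♘ ♖



  a b c d e f g h
  ─────────────────
8│♜ ♞ ♝ ♛ ♚ ♝ · ♜│8
7│♟ ♟ ♟ ♟ ♟ ♟ ♟ ♟│7
6│· · · · · ♞ · ·│6
5│· · · · · · · ·│5
4│· · · · · · · ·│4
3│· · · · · ♙ · ·│3
2│♙ ♙ ♙ ♙ ♙ · ♙ ♙│2
1│♖ ♘ ♗ ♕ ♔ ♗ ♘ ♖│1
  ─────────────────
  a b c d e f g h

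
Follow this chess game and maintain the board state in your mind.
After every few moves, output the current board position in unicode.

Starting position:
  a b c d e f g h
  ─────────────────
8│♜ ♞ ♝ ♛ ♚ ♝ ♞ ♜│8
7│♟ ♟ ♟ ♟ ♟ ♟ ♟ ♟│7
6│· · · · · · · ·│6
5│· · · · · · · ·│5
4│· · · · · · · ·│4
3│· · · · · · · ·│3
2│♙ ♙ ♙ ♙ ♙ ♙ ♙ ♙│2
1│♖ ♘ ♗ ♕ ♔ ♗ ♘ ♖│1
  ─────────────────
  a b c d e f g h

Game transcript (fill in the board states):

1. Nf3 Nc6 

  a b c d e f g h
  ─────────────────
8│♜ · ♝ ♛ ♚ ♝ ♞ ♜│8
7│♟ ♟ ♟ ♟ ♟ ♟ ♟ ♟│7
6│· · ♞ · · · · ·│6
5│· · · · · · · ·│5
4│· · · · · · · ·│4
3│· · · · · ♘ · ·│3
2│♙ ♙ ♙ ♙ ♙ ♙ ♙ ♙│2
1│♖ ♘ ♗ ♕ ♔ ♗ · ♖│1
  ─────────────────
  a b c d e f g h

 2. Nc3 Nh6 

  a b c d e f g h
  ─────────────────
8│♜ · ♝ ♛ ♚ ♝ · ♜│8
7│♟ ♟ ♟ ♟ ♟ ♟ ♟ ♟│7
6│· · ♞ · · · · ♞│6
5│· · · · · · · ·│5
4│· · · · · · · ·│4
3│· · ♘ · · ♘ · ·│3
2│♙ ♙ ♙ ♙ ♙ ♙ ♙ ♙│2
1│♖ · ♗ ♕ ♔ ♗ · ♖│1
  ─────────────────
  a b c d e f g h

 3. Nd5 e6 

  a b c d e f g h
  ─────────────────
8│♜ · ♝ ♛ ♚ ♝ · ♜│8
7│♟ ♟ ♟ ♟ · ♟ ♟ ♟│7
6│· · ♞ · ♟ · · ♞│6
5│· · · ♘ · · · ·│5
4│· · · · · · · ·│4
3│· · · · · ♘ · ·│3
2│♙ ♙ ♙ ♙ ♙ ♙ ♙ ♙│2
1│♖ · ♗ ♕ ♔ ♗ · ♖│1
  ─────────────────
  a b c d e f g h

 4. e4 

  a b c d e f g h
  ─────────────────
8│♜ · ♝ ♛ ♚ ♝ · ♜│8
7│♟ ♟ ♟ ♟ · ♟ ♟ ♟│7
6│· · ♞ · ♟ · · ♞│6
5│· · · ♘ · · · ·│5
4│· · · · ♙ · · ·│4
3│· · · · · ♘ · ·│3
2│♙ ♙ ♙ ♙ · ♙ ♙ ♙│2
1│♖ · ♗ ♕ ♔ ♗ · ♖│1
  ─────────────────
  a b c d e f g h


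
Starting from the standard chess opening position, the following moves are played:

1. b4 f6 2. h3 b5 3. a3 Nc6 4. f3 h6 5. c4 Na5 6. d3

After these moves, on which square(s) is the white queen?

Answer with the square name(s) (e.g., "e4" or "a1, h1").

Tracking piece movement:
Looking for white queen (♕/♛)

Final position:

  a b c d e f g h
  ─────────────────
8│♜ · ♝ ♛ ♚ ♝ ♞ ♜│8
7│♟ · ♟ ♟ ♟ · ♟ ·│7
6│· · · · · ♟ · ♟│6
5│♞ ♟ · · · · · ·│5
4│· ♙ ♙ · · · · ·│4
3│♙ · · ♙ · ♙ · ♙│3
2│· · · · ♙ · ♙ ·│2
1│♖ ♘ ♗ ♕ ♔ ♗ ♘ ♖│1
  ─────────────────
  a b c d e f g h


d1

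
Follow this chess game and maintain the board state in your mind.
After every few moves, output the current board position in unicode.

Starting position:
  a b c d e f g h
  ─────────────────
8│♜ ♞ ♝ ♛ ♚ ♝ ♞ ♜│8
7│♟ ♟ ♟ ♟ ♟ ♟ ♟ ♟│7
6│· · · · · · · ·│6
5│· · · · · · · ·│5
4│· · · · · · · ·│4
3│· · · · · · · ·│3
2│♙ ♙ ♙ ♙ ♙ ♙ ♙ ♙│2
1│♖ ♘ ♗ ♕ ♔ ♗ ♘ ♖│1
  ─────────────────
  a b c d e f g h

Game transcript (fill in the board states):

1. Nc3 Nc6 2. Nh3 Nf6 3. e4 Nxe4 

  a b c d e f g h
  ─────────────────
8│♜ · ♝ ♛ ♚ ♝ · ♜│8
7│♟ ♟ ♟ ♟ ♟ ♟ ♟ ♟│7
6│· · ♞ · · · · ·│6
5│· · · · · · · ·│5
4│· · · · ♞ · · ·│4
3│· · ♘ · · · · ♘│3
2│♙ ♙ ♙ ♙ · ♙ ♙ ♙│2
1│♖ · ♗ ♕ ♔ ♗ · ♖│1
  ─────────────────
  a b c d e f g h

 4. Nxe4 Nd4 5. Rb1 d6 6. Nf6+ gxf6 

  a b c d e f g h
  ─────────────────
8│♜ · ♝ ♛ ♚ ♝ · ♜│8
7│♟ ♟ ♟ · ♟ ♟ · ♟│7
6│· · · ♟ · ♟ · ·│6
5│· · · · · · · ·│5
4│· · · ♞ · · · ·│4
3│· · · · · · · ♘│3
2│♙ ♙ ♙ ♙ · ♙ ♙ ♙│2
1│· ♖ ♗ ♕ ♔ ♗ · ♖│1
  ─────────────────
  a b c d e f g h

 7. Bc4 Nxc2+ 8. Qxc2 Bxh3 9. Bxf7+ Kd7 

  a b c d e f g h
  ─────────────────
8│♜ · · ♛ · ♝ · ♜│8
7│♟ ♟ ♟ ♚ ♟ ♗ · ♟│7
6│· · · ♟ · ♟ · ·│6
5│· · · · · · · ·│5
4│· · · · · · · ·│4
3│· · · · · · · ♝│3
2│♙ ♙ ♕ ♙ · ♙ ♙ ♙│2
1│· ♖ ♗ · ♔ · · ♖│1
  ─────────────────
  a b c d e f g h

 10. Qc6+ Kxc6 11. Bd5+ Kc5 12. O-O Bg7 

  a b c d e f g h
  ─────────────────
8│♜ · · ♛ · · · ♜│8
7│♟ ♟ ♟ · ♟ · ♝ ♟│7
6│· · · ♟ · ♟ · ·│6
5│· · ♚ ♗ · · · ·│5
4│· · · · · · · ·│4
3│· · · · · · · ♝│3
2│♙ ♙ · ♙ · ♙ ♙ ♙│2
1│· ♖ ♗ · · ♖ ♔ ·│1
  ─────────────────
  a b c d e f g h

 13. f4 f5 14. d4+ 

  a b c d e f g h
  ─────────────────
8│♜ · · ♛ · · · ♜│8
7│♟ ♟ ♟ · ♟ · ♝ ♟│7
6│· · · ♟ · · · ·│6
5│· · ♚ ♗ · ♟ · ·│5
4│· · · ♙ · ♙ · ·│4
3│· · · · · · · ♝│3
2│♙ ♙ · · · · ♙ ♙│2
1│· ♖ ♗ · · ♖ ♔ ·│1
  ─────────────────
  a b c d e f g h


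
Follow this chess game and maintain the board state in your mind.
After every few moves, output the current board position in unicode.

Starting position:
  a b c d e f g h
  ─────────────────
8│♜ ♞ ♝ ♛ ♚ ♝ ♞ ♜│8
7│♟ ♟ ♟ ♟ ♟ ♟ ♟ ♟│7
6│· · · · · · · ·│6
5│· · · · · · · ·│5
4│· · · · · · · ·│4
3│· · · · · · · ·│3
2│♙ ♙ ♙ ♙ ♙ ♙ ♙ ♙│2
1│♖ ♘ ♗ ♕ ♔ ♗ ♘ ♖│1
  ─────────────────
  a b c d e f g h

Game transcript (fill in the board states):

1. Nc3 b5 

  a b c d e f g h
  ─────────────────
8│♜ ♞ ♝ ♛ ♚ ♝ ♞ ♜│8
7│♟ · ♟ ♟ ♟ ♟ ♟ ♟│7
6│· · · · · · · ·│6
5│· ♟ · · · · · ·│5
4│· · · · · · · ·│4
3│· · ♘ · · · · ·│3
2│♙ ♙ ♙ ♙ ♙ ♙ ♙ ♙│2
1│♖ · ♗ ♕ ♔ ♗ ♘ ♖│1
  ─────────────────
  a b c d e f g h

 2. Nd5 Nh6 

  a b c d e f g h
  ─────────────────
8│♜ ♞ ♝ ♛ ♚ ♝ · ♜│8
7│♟ · ♟ ♟ ♟ ♟ ♟ ♟│7
6│· · · · · · · ♞│6
5│· ♟ · ♘ · · · ·│5
4│· · · · · · · ·│4
3│· · · · · · · ·│3
2│♙ ♙ ♙ ♙ ♙ ♙ ♙ ♙│2
1│♖ · ♗ ♕ ♔ ♗ ♘ ♖│1
  ─────────────────
  a b c d e f g h

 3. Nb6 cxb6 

  a b c d e f g h
  ─────────────────
8│♜ ♞ ♝ ♛ ♚ ♝ · ♜│8
7│♟ · · ♟ ♟ ♟ ♟ ♟│7
6│· ♟ · · · · · ♞│6
5│· ♟ · · · · · ·│5
4│· · · · · · · ·│4
3│· · · · · · · ·│3
2│♙ ♙ ♙ ♙ ♙ ♙ ♙ ♙│2
1│♖ · ♗ ♕ ♔ ♗ ♘ ♖│1
  ─────────────────
  a b c d e f g h

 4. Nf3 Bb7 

  a b c d e f g h
  ─────────────────
8│♜ ♞ · ♛ ♚ ♝ · ♜│8
7│♟ ♝ · ♟ ♟ ♟ ♟ ♟│7
6│· ♟ · · · · · ♞│6
5│· ♟ · · · · · ·│5
4│· · · · · · · ·│4
3│· · · · · ♘ · ·│3
2│♙ ♙ ♙ ♙ ♙ ♙ ♙ ♙│2
1│♖ · ♗ ♕ ♔ ♗ · ♖│1
  ─────────────────
  a b c d e f g h



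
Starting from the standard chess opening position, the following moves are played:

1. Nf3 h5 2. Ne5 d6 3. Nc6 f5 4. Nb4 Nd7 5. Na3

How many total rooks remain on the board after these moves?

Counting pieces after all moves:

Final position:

  a b c d e f g h
  ─────────────────
8│♜ · ♝ ♛ ♚ ♝ ♞ ♜│8
7│♟ ♟ ♟ ♞ ♟ · ♟ ·│7
6│· · · ♟ · · · ·│6
5│· · · · · ♟ · ♟│5
4│· ♘ · · · · · ·│4
3│♘ · · · · · · ·│3
2│♙ ♙ ♙ ♙ ♙ ♙ ♙ ♙│2
1│♖ · ♗ ♕ ♔ ♗ · ♖│1
  ─────────────────
  a b c d e f g h


4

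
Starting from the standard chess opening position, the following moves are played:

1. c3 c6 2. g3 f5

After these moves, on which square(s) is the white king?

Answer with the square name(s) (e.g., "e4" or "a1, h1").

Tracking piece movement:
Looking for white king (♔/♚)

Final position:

  a b c d e f g h
  ─────────────────
8│♜ ♞ ♝ ♛ ♚ ♝ ♞ ♜│8
7│♟ ♟ · ♟ ♟ · ♟ ♟│7
6│· · ♟ · · · · ·│6
5│· · · · · ♟ · ·│5
4│· · · · · · · ·│4
3│· · ♙ · · · ♙ ·│3
2│♙ ♙ · ♙ ♙ ♙ · ♙│2
1│♖ ♘ ♗ ♕ ♔ ♗ ♘ ♖│1
  ─────────────────
  a b c d e f g h


e1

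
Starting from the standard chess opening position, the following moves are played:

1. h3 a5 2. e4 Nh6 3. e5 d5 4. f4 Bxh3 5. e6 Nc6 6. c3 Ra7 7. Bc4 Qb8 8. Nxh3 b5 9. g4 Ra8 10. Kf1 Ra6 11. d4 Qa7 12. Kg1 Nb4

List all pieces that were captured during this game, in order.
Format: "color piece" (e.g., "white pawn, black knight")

Tracking captures:
  Bxh3: captured white pawn
  Nxh3: captured black bishop

white pawn, black bishop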